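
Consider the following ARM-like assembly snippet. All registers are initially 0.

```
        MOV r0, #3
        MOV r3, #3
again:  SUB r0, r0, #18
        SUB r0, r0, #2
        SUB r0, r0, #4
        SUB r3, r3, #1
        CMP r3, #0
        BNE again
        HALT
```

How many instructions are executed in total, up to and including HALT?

MOV r0, #3 → r0=3
MOV r3, #3 → r3=3
SUB r0, r0, #18 → r0=3-18=-15
SUB r0, r0, #2 → r0=(-15)-2=-17
SUB r0, r0, #4 → r0=(-17)-4=-21
SUB r3, r3, #1 → r3=3-1=2
CMP r3, #0  (cmp 2,0)
BNE again: taken
SUB r0, r0, #18 → r0=(-21)-18=-39
SUB r0, r0, #2 → r0=(-39)-2=-41
SUB r0, r0, #4 → r0=(-41)-4=-45
SUB r3, r3, #1 → r3=2-1=1
CMP r3, #0  (cmp 1,0)
BNE again: taken
SUB r0, r0, #18 → r0=(-45)-18=-63
SUB r0, r0, #2 → r0=(-63)-2=-65
SUB r0, r0, #4 → r0=(-65)-4=-69
SUB r3, r3, #1 → r3=1-1=0
CMP r3, #0  (cmp 0,0)
BNE again: not taken
halt.
Total executed instructions: 21.

21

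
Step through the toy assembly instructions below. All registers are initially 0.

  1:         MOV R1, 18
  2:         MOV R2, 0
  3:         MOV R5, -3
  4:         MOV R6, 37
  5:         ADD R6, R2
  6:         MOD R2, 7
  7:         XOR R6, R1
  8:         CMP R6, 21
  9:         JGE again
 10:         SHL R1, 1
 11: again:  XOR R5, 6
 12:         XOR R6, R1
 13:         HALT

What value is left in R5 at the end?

-5

MOV R1, 18 → R1=18
MOV R2, 0 → R2=0
MOV R5, -3 → R5=-3
MOV R6, 37 → R6=37
ADD R6, R2 → R6=37+0=37
MOD R2, 7 → R2=0%7=0
XOR R6, R1 → R6=37^18=55
CMP R6, 21  (cmp 55,21)
JGE again: taken
XOR R5, 6 → R5=(-3)^6=-5
XOR R6, R1 → R6=55^18=37
halt.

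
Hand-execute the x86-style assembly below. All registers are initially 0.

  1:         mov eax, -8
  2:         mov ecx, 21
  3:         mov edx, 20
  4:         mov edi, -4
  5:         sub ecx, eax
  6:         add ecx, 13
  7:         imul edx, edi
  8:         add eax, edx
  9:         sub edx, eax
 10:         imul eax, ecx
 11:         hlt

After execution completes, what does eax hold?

after mov eax, -8: eax=-8
after mov ecx, 21: ecx=21
after mov edx, 20: edx=20
after mov edi, -4: edi=-4
after sub ecx, eax: ecx=21-(-8)=29
after add ecx, 13: ecx=29+13=42
after imul edx, edi: edx=20*(-4)=-80
after add eax, edx: eax=(-8)+(-80)=-88
after sub edx, eax: edx=(-80)-(-88)=8
after imul eax, ecx: eax=(-88)*42=-3696
halt.

-3696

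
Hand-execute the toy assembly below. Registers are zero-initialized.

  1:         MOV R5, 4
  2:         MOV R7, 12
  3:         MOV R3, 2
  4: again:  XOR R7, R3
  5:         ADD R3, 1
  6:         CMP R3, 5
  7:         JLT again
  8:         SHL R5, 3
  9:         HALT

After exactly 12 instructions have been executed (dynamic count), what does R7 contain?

9

R5=4
R7=12
R3=2
R7=12^2=14
R3=2+1=3
CMP R3, 5  (cmp 3,5)
JLT again: taken
R7=14^3=13
R3=3+1=4
CMP R3, 5  (cmp 4,5)
JLT again: taken
R7=13^4=9
After step 12: R7 = 9.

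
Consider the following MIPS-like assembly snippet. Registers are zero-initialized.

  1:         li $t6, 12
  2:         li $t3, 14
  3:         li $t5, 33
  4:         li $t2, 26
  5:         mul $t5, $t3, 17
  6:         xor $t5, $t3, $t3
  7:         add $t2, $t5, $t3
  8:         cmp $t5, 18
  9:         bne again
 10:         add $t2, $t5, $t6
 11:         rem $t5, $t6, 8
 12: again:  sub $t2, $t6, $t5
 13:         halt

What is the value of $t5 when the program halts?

li $t6, 12 → $t6=12
li $t3, 14 → $t3=14
li $t5, 33 → $t5=33
li $t2, 26 → $t2=26
mul $t5, $t3, 17 → $t5=14*17=238
xor $t5, $t3, $t3 → $t5=14^14=0
add $t2, $t5, $t3 → $t2=0+14=14
cmp $t5, 18  (cmp 0,18)
bne again: taken
sub $t2, $t6, $t5 → $t2=12-0=12
halt.

0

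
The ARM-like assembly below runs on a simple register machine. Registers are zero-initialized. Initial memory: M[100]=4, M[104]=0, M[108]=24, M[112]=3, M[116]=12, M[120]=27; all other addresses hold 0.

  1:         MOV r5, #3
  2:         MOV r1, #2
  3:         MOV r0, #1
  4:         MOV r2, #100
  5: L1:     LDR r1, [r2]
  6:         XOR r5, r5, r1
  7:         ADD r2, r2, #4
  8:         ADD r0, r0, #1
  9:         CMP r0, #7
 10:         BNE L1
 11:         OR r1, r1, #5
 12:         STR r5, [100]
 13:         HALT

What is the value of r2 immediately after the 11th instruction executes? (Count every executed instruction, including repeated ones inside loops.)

r5=3
r1=2
r0=1
r2=100
r1=M[100]=4
r5=3^4=7
r2=100+4=104
r0=1+1=2
CMP r0, #7  (cmp 2,7)
BNE L1: taken
r1=M[104]=0
After step 11: r2 = 104.

104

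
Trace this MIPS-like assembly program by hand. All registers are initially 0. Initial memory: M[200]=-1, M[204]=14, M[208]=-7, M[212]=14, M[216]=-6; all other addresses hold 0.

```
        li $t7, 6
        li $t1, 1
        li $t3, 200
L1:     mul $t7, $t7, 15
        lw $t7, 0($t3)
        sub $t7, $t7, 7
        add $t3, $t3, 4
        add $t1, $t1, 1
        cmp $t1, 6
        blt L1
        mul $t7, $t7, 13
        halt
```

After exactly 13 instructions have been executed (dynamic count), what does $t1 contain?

li $t7, 6 → $t7=6
li $t1, 1 → $t1=1
li $t3, 200 → $t3=200
mul $t7, $t7, 15 → $t7=6*15=90
lw $t7, 0($t3) → $t7=M[200]=-1
sub $t7, $t7, 7 → $t7=(-1)-7=-8
add $t3, $t3, 4 → $t3=200+4=204
add $t1, $t1, 1 → $t1=1+1=2
cmp $t1, 6  (cmp 2,6)
blt L1: taken
mul $t7, $t7, 15 → $t7=(-8)*15=-120
lw $t7, 0($t3) → $t7=M[204]=14
sub $t7, $t7, 7 → $t7=14-7=7
After step 13: $t1 = 2.

2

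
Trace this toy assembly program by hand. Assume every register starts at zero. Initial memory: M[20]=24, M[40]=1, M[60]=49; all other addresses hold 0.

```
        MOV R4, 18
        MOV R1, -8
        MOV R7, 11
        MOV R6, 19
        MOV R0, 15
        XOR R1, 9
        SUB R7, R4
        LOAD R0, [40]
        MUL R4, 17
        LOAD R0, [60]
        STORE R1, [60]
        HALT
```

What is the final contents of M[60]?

-15

R4=18
R1=-8
R7=11
R6=19
R0=15
R1=(-8)^9=-15
R7=11-18=-7
R0=M[40]=1
R4=18*17=306
R0=M[60]=49
STORE R1, [60] → M[60]=-15
halt.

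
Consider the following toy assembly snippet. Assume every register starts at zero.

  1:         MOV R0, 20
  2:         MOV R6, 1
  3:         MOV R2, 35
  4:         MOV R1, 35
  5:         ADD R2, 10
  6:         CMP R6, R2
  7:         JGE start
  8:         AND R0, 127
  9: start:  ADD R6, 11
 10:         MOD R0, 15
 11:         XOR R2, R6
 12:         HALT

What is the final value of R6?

MOV R0, 20 → R0=20
MOV R6, 1 → R6=1
MOV R2, 35 → R2=35
MOV R1, 35 → R1=35
ADD R2, 10 → R2=35+10=45
CMP R6, R2  (cmp 1,45)
JGE start: not taken
AND R0, 127 → R0=20&127=20
ADD R6, 11 → R6=1+11=12
MOD R0, 15 → R0=20%15=5
XOR R2, R6 → R2=45^12=33
halt.

12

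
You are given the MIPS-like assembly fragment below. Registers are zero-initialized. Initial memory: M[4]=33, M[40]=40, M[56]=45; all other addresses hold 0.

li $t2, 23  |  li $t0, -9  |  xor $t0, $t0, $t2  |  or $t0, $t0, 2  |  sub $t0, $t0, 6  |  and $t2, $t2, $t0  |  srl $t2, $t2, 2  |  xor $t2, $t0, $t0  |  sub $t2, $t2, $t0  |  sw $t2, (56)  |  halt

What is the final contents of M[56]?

after li $t2, 23: $t2=23
after li $t0, -9: $t0=-9
after xor $t0, $t0, $t2: $t0=(-9)^23=-32
after or $t0, $t0, 2: $t0=(-32)|2=-30
after sub $t0, $t0, 6: $t0=(-30)-6=-36
after and $t2, $t2, $t0: $t2=23&(-36)=20
after srl $t2, $t2, 2: $t2=20>>2=5
after xor $t2, $t0, $t0: $t2=(-36)^(-36)=0
after sub $t2, $t2, $t0: $t2=0-(-36)=36
sw $t2, (56) → M[56]=36
halt.

36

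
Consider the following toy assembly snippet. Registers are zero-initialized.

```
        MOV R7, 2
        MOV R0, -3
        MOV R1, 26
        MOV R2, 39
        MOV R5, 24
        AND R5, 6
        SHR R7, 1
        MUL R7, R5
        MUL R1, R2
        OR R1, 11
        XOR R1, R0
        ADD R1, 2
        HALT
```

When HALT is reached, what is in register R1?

after MOV R7, 2: R7=2
after MOV R0, -3: R0=-3
after MOV R1, 26: R1=26
after MOV R2, 39: R2=39
after MOV R5, 24: R5=24
after AND R5, 6: R5=24&6=0
after SHR R7, 1: R7=2>>1=1
after MUL R7, R5: R7=1*0=0
after MUL R1, R2: R1=26*39=1014
after OR R1, 11: R1=1014|11=1023
after XOR R1, R0: R1=1023^(-3)=-1022
after ADD R1, 2: R1=(-1022)+2=-1020
halt.

-1020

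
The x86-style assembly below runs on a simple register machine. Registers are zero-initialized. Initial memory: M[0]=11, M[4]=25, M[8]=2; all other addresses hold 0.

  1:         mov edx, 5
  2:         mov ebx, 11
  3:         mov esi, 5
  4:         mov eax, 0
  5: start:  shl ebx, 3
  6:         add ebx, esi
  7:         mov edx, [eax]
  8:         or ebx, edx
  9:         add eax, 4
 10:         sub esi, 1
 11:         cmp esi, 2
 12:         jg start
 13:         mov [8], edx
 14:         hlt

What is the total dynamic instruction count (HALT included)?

after mov edx, 5: edx=5
after mov ebx, 11: ebx=11
after mov esi, 5: esi=5
after mov eax, 0: eax=0
after shl ebx, 3: ebx=11<<3=88
after add ebx, esi: ebx=88+5=93
after mov edx, [eax]: edx=M[0]=11
after or ebx, edx: ebx=93|11=95
after add eax, 4: eax=0+4=4
after sub esi, 1: esi=5-1=4
cmp esi, 2  (cmp 4,2)
jg start: taken
after shl ebx, 3: ebx=95<<3=760
after add ebx, esi: ebx=760+4=764
after mov edx, [eax]: edx=M[4]=25
after or ebx, edx: ebx=764|25=765
after add eax, 4: eax=4+4=8
after sub esi, 1: esi=4-1=3
cmp esi, 2  (cmp 3,2)
jg start: taken
after shl ebx, 3: ebx=765<<3=6120
after add ebx, esi: ebx=6120+3=6123
after mov edx, [eax]: edx=M[8]=2
after or ebx, edx: ebx=6123|2=6123
after add eax, 4: eax=8+4=12
after sub esi, 1: esi=3-1=2
cmp esi, 2  (cmp 2,2)
jg start: not taken
mov [8], edx → M[8]=2
halt.
Total executed instructions: 30.

30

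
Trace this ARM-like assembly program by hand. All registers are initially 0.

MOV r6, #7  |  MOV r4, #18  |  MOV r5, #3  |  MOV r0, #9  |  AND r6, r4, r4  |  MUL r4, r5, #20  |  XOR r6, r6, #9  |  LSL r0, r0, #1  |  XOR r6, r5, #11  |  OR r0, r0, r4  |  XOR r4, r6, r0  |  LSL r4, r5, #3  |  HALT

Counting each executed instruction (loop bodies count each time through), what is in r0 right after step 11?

62

MOV r6, #7 → r6=7
MOV r4, #18 → r4=18
MOV r5, #3 → r5=3
MOV r0, #9 → r0=9
AND r6, r4, r4 → r6=18&18=18
MUL r4, r5, #20 → r4=3*20=60
XOR r6, r6, #9 → r6=18^9=27
LSL r0, r0, #1 → r0=9<<1=18
XOR r6, r5, #11 → r6=3^11=8
OR r0, r0, r4 → r0=18|60=62
XOR r4, r6, r0 → r4=8^62=54
After step 11: r0 = 62.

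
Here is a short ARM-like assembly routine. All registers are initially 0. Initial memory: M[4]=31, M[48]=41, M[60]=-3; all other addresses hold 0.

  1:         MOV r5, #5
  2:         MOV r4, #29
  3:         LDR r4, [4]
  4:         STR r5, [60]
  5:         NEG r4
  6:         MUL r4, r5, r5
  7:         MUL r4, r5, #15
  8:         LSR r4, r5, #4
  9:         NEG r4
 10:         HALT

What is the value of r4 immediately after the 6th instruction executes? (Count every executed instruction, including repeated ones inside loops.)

MOV r5, #5 → r5=5
MOV r4, #29 → r4=29
LDR r4, [4] → r4=M[4]=31
STR r5, [60] → M[60]=5
NEG r4 → r4=-(31)=-31
MUL r4, r5, r5 → r4=5*5=25
After step 6: r4 = 25.

25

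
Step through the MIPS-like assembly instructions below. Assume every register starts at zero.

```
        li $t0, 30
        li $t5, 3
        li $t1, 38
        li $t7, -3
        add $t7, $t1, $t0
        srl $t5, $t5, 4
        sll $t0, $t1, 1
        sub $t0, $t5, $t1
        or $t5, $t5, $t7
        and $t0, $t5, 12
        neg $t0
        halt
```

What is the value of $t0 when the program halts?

$t0=30
$t5=3
$t1=38
$t7=-3
$t7=38+30=68
$t5=3>>4=0
$t0=38<<1=76
$t0=0-38=-38
$t5=0|68=68
$t0=68&12=4
$t0=-(4)=-4
halt.

-4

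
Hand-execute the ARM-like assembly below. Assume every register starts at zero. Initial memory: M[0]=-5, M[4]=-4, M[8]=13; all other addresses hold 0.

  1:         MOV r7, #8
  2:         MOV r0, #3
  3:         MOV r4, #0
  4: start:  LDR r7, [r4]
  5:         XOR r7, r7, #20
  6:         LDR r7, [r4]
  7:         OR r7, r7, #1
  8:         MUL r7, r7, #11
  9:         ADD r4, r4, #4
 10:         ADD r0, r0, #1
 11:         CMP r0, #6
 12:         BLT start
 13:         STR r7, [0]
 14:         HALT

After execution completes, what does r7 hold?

143

after MOV r7, #8: r7=8
after MOV r0, #3: r0=3
after MOV r4, #0: r4=0
after LDR r7, [r4]: r7=M[0]=-5
after XOR r7, r7, #20: r7=(-5)^20=-17
after LDR r7, [r4]: r7=M[0]=-5
after OR r7, r7, #1: r7=(-5)|1=-5
after MUL r7, r7, #11: r7=(-5)*11=-55
after ADD r4, r4, #4: r4=0+4=4
after ADD r0, r0, #1: r0=3+1=4
CMP r0, #6  (cmp 4,6)
BLT start: taken
after LDR r7, [r4]: r7=M[4]=-4
after XOR r7, r7, #20: r7=(-4)^20=-24
after LDR r7, [r4]: r7=M[4]=-4
after OR r7, r7, #1: r7=(-4)|1=-3
after MUL r7, r7, #11: r7=(-3)*11=-33
after ADD r4, r4, #4: r4=4+4=8
after ADD r0, r0, #1: r0=4+1=5
CMP r0, #6  (cmp 5,6)
BLT start: taken
after LDR r7, [r4]: r7=M[8]=13
after XOR r7, r7, #20: r7=13^20=25
after LDR r7, [r4]: r7=M[8]=13
after OR r7, r7, #1: r7=13|1=13
after MUL r7, r7, #11: r7=13*11=143
after ADD r4, r4, #4: r4=8+4=12
after ADD r0, r0, #1: r0=5+1=6
CMP r0, #6  (cmp 6,6)
BLT start: not taken
STR r7, [0] → M[0]=143
halt.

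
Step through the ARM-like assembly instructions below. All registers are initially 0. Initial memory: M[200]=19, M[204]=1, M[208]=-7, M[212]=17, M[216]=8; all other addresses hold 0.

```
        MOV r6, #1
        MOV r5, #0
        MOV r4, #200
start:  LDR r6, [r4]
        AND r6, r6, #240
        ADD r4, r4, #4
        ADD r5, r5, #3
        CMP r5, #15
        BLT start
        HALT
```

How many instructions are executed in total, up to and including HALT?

after MOV r6, #1: r6=1
after MOV r5, #0: r5=0
after MOV r4, #200: r4=200
after LDR r6, [r4]: r6=M[200]=19
after AND r6, r6, #240: r6=19&240=16
after ADD r4, r4, #4: r4=200+4=204
after ADD r5, r5, #3: r5=0+3=3
CMP r5, #15  (cmp 3,15)
BLT start: taken
after LDR r6, [r4]: r6=M[204]=1
after AND r6, r6, #240: r6=1&240=0
after ADD r4, r4, #4: r4=204+4=208
after ADD r5, r5, #3: r5=3+3=6
CMP r5, #15  (cmp 6,15)
BLT start: taken
after LDR r6, [r4]: r6=M[208]=-7
after AND r6, r6, #240: r6=(-7)&240=240
after ADD r4, r4, #4: r4=208+4=212
after ADD r5, r5, #3: r5=6+3=9
CMP r5, #15  (cmp 9,15)
BLT start: taken
after LDR r6, [r4]: r6=M[212]=17
after AND r6, r6, #240: r6=17&240=16
after ADD r4, r4, #4: r4=212+4=216
after ADD r5, r5, #3: r5=9+3=12
CMP r5, #15  (cmp 12,15)
BLT start: taken
after LDR r6, [r4]: r6=M[216]=8
after AND r6, r6, #240: r6=8&240=0
after ADD r4, r4, #4: r4=216+4=220
after ADD r5, r5, #3: r5=12+3=15
CMP r5, #15  (cmp 15,15)
BLT start: not taken
halt.
Total executed instructions: 34.

34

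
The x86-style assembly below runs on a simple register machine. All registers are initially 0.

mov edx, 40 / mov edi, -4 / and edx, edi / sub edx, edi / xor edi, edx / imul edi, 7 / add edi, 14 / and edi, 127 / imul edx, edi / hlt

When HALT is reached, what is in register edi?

mov edx, 40 → edx=40
mov edi, -4 → edi=-4
and edx, edi → edx=40&(-4)=40
sub edx, edi → edx=40-(-4)=44
xor edi, edx → edi=(-4)^44=-48
imul edi, 7 → edi=(-48)*7=-336
add edi, 14 → edi=(-336)+14=-322
and edi, 127 → edi=(-322)&127=62
imul edx, edi → edx=44*62=2728
halt.

62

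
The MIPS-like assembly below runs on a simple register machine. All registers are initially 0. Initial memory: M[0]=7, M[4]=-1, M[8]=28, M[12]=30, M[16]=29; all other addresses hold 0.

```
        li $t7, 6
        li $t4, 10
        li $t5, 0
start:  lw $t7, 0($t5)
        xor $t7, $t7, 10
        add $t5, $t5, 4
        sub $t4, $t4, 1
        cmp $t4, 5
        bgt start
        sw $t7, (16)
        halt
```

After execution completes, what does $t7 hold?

$t7=6
$t4=10
$t5=0
$t7=M[0]=7
$t7=7^10=13
$t5=0+4=4
$t4=10-1=9
cmp $t4, 5  (cmp 9,5)
bgt start: taken
$t7=M[4]=-1
$t7=(-1)^10=-11
$t5=4+4=8
$t4=9-1=8
cmp $t4, 5  (cmp 8,5)
bgt start: taken
$t7=M[8]=28
$t7=28^10=22
$t5=8+4=12
$t4=8-1=7
cmp $t4, 5  (cmp 7,5)
bgt start: taken
$t7=M[12]=30
$t7=30^10=20
$t5=12+4=16
$t4=7-1=6
cmp $t4, 5  (cmp 6,5)
bgt start: taken
$t7=M[16]=29
$t7=29^10=23
$t5=16+4=20
$t4=6-1=5
cmp $t4, 5  (cmp 5,5)
bgt start: not taken
sw $t7, (16) → M[16]=23
halt.

23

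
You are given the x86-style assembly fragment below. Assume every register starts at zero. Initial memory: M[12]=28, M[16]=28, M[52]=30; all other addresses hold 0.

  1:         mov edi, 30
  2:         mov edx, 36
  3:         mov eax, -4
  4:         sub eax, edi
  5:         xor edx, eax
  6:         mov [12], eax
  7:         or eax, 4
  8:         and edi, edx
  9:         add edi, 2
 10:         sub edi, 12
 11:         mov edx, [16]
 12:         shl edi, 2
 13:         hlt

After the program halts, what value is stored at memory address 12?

mov edi, 30 → edi=30
mov edx, 36 → edx=36
mov eax, -4 → eax=-4
sub eax, edi → eax=(-4)-30=-34
xor edx, eax → edx=36^(-34)=-6
mov [12], eax → M[12]=-34
or eax, 4 → eax=(-34)|4=-34
and edi, edx → edi=30&(-6)=26
add edi, 2 → edi=26+2=28
sub edi, 12 → edi=28-12=16
mov edx, [16] → edx=M[16]=28
shl edi, 2 → edi=16<<2=64
halt.

-34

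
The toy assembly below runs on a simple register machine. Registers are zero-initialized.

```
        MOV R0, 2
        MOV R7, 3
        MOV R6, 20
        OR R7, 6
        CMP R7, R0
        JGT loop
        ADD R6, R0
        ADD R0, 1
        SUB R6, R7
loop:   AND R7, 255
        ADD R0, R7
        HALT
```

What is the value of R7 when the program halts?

R0=2
R7=3
R6=20
R7=3|6=7
CMP R7, R0  (cmp 7,2)
JGT loop: taken
R7=7&255=7
R0=2+7=9
halt.

7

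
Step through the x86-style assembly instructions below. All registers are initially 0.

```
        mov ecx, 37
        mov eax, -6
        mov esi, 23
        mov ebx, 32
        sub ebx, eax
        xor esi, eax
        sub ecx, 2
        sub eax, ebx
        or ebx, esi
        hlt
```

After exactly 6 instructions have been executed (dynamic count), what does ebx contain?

mov ecx, 37 → ecx=37
mov eax, -6 → eax=-6
mov esi, 23 → esi=23
mov ebx, 32 → ebx=32
sub ebx, eax → ebx=32-(-6)=38
xor esi, eax → esi=23^(-6)=-19
After step 6: ebx = 38.

38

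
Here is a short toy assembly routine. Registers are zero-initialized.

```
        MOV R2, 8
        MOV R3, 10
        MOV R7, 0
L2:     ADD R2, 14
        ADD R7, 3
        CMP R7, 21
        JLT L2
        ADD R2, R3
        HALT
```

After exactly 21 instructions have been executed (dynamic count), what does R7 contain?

R2=8
R3=10
R7=0
R2=8+14=22
R7=0+3=3
CMP R7, 21  (cmp 3,21)
JLT L2: taken
R2=22+14=36
R7=3+3=6
CMP R7, 21  (cmp 6,21)
JLT L2: taken
R2=36+14=50
R7=6+3=9
CMP R7, 21  (cmp 9,21)
JLT L2: taken
R2=50+14=64
R7=9+3=12
CMP R7, 21  (cmp 12,21)
JLT L2: taken
R2=64+14=78
R7=12+3=15
After step 21: R7 = 15.

15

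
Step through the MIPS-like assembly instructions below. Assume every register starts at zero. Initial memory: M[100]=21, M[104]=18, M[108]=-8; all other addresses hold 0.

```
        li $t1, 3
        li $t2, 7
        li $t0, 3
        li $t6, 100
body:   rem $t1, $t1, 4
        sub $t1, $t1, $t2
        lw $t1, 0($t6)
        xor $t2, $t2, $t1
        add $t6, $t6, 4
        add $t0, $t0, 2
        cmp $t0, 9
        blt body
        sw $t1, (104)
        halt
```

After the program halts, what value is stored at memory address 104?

$t1=3
$t2=7
$t0=3
$t6=100
$t1=3%4=3
$t1=3-7=-4
$t1=M[100]=21
$t2=7^21=18
$t6=100+4=104
$t0=3+2=5
cmp $t0, 9  (cmp 5,9)
blt body: taken
$t1=21%4=1
$t1=1-18=-17
$t1=M[104]=18
$t2=18^18=0
$t6=104+4=108
$t0=5+2=7
cmp $t0, 9  (cmp 7,9)
blt body: taken
$t1=18%4=2
$t1=2-0=2
$t1=M[108]=-8
$t2=0^(-8)=-8
$t6=108+4=112
$t0=7+2=9
cmp $t0, 9  (cmp 9,9)
blt body: not taken
sw $t1, (104) → M[104]=-8
halt.

-8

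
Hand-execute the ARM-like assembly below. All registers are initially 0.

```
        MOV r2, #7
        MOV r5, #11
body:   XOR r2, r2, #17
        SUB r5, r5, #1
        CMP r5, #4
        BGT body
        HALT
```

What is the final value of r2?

after MOV r2, #7: r2=7
after MOV r5, #11: r5=11
after XOR r2, r2, #17: r2=7^17=22
after SUB r5, r5, #1: r5=11-1=10
CMP r5, #4  (cmp 10,4)
BGT body: taken
after XOR r2, r2, #17: r2=22^17=7
after SUB r5, r5, #1: r5=10-1=9
CMP r5, #4  (cmp 9,4)
BGT body: taken
after XOR r2, r2, #17: r2=7^17=22
after SUB r5, r5, #1: r5=9-1=8
CMP r5, #4  (cmp 8,4)
BGT body: taken
after XOR r2, r2, #17: r2=22^17=7
after SUB r5, r5, #1: r5=8-1=7
CMP r5, #4  (cmp 7,4)
BGT body: taken
after XOR r2, r2, #17: r2=7^17=22
after SUB r5, r5, #1: r5=7-1=6
CMP r5, #4  (cmp 6,4)
BGT body: taken
after XOR r2, r2, #17: r2=22^17=7
after SUB r5, r5, #1: r5=6-1=5
CMP r5, #4  (cmp 5,4)
BGT body: taken
after XOR r2, r2, #17: r2=7^17=22
after SUB r5, r5, #1: r5=5-1=4
CMP r5, #4  (cmp 4,4)
BGT body: not taken
halt.

22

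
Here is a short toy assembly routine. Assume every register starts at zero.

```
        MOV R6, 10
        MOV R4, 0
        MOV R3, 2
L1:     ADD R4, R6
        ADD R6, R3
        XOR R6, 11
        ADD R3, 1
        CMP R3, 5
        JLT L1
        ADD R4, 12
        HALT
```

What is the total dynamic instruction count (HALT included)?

after MOV R6, 10: R6=10
after MOV R4, 0: R4=0
after MOV R3, 2: R3=2
after ADD R4, R6: R4=0+10=10
after ADD R6, R3: R6=10+2=12
after XOR R6, 11: R6=12^11=7
after ADD R3, 1: R3=2+1=3
CMP R3, 5  (cmp 3,5)
JLT L1: taken
after ADD R4, R6: R4=10+7=17
after ADD R6, R3: R6=7+3=10
after XOR R6, 11: R6=10^11=1
after ADD R3, 1: R3=3+1=4
CMP R3, 5  (cmp 4,5)
JLT L1: taken
after ADD R4, R6: R4=17+1=18
after ADD R6, R3: R6=1+4=5
after XOR R6, 11: R6=5^11=14
after ADD R3, 1: R3=4+1=5
CMP R3, 5  (cmp 5,5)
JLT L1: not taken
after ADD R4, 12: R4=18+12=30
halt.
Total executed instructions: 23.

23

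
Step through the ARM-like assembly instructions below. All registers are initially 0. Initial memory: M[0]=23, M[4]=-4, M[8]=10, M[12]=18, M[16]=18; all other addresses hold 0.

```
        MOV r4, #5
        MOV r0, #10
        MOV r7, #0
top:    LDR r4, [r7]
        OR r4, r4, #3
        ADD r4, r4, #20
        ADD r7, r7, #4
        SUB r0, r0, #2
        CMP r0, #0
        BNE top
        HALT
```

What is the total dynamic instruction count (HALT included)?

39

MOV r4, #5 → r4=5
MOV r0, #10 → r0=10
MOV r7, #0 → r7=0
LDR r4, [r7] → r4=M[0]=23
OR r4, r4, #3 → r4=23|3=23
ADD r4, r4, #20 → r4=23+20=43
ADD r7, r7, #4 → r7=0+4=4
SUB r0, r0, #2 → r0=10-2=8
CMP r0, #0  (cmp 8,0)
BNE top: taken
LDR r4, [r7] → r4=M[4]=-4
OR r4, r4, #3 → r4=(-4)|3=-1
ADD r4, r4, #20 → r4=(-1)+20=19
ADD r7, r7, #4 → r7=4+4=8
SUB r0, r0, #2 → r0=8-2=6
CMP r0, #0  (cmp 6,0)
BNE top: taken
LDR r4, [r7] → r4=M[8]=10
OR r4, r4, #3 → r4=10|3=11
ADD r4, r4, #20 → r4=11+20=31
ADD r7, r7, #4 → r7=8+4=12
SUB r0, r0, #2 → r0=6-2=4
CMP r0, #0  (cmp 4,0)
BNE top: taken
LDR r4, [r7] → r4=M[12]=18
OR r4, r4, #3 → r4=18|3=19
ADD r4, r4, #20 → r4=19+20=39
ADD r7, r7, #4 → r7=12+4=16
SUB r0, r0, #2 → r0=4-2=2
CMP r0, #0  (cmp 2,0)
BNE top: taken
LDR r4, [r7] → r4=M[16]=18
OR r4, r4, #3 → r4=18|3=19
ADD r4, r4, #20 → r4=19+20=39
ADD r7, r7, #4 → r7=16+4=20
SUB r0, r0, #2 → r0=2-2=0
CMP r0, #0  (cmp 0,0)
BNE top: not taken
halt.
Total executed instructions: 39.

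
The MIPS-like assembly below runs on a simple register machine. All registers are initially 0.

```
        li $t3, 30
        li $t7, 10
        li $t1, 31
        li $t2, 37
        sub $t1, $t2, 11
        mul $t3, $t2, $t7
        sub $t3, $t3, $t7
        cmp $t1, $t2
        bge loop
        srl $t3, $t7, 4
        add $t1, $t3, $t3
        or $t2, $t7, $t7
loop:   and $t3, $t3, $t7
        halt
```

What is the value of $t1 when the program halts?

$t3=30
$t7=10
$t1=31
$t2=37
$t1=37-11=26
$t3=37*10=370
$t3=370-10=360
cmp $t1, $t2  (cmp 26,37)
bge loop: not taken
$t3=10>>4=0
$t1=0+0=0
$t2=10|10=10
$t3=0&10=0
halt.

0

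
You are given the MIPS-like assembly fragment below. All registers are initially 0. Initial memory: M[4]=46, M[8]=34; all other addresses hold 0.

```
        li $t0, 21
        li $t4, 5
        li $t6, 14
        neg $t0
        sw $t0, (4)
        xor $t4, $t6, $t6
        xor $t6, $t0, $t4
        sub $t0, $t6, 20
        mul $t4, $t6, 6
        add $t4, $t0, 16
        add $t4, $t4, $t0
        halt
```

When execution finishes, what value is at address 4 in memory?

$t0=21
$t4=5
$t6=14
$t0=-(21)=-21
sw $t0, (4) → M[4]=-21
$t4=14^14=0
$t6=(-21)^0=-21
$t0=(-21)-20=-41
$t4=(-21)*6=-126
$t4=(-41)+16=-25
$t4=(-25)+(-41)=-66
halt.

-21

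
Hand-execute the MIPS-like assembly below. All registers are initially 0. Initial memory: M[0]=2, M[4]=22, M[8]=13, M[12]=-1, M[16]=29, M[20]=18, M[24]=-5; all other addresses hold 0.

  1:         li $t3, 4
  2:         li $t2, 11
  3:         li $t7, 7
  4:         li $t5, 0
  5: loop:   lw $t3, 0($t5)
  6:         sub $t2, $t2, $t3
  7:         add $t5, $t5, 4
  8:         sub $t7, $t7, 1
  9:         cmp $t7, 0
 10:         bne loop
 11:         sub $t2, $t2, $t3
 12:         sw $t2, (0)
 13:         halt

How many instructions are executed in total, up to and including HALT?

49

li $t3, 4 → $t3=4
li $t2, 11 → $t2=11
li $t7, 7 → $t7=7
li $t5, 0 → $t5=0
lw $t3, 0($t5) → $t3=M[0]=2
sub $t2, $t2, $t3 → $t2=11-2=9
add $t5, $t5, 4 → $t5=0+4=4
sub $t7, $t7, 1 → $t7=7-1=6
cmp $t7, 0  (cmp 6,0)
bne loop: taken
lw $t3, 0($t5) → $t3=M[4]=22
sub $t2, $t2, $t3 → $t2=9-22=-13
add $t5, $t5, 4 → $t5=4+4=8
sub $t7, $t7, 1 → $t7=6-1=5
cmp $t7, 0  (cmp 5,0)
bne loop: taken
lw $t3, 0($t5) → $t3=M[8]=13
sub $t2, $t2, $t3 → $t2=(-13)-13=-26
add $t5, $t5, 4 → $t5=8+4=12
sub $t7, $t7, 1 → $t7=5-1=4
cmp $t7, 0  (cmp 4,0)
bne loop: taken
lw $t3, 0($t5) → $t3=M[12]=-1
sub $t2, $t2, $t3 → $t2=(-26)-(-1)=-25
add $t5, $t5, 4 → $t5=12+4=16
sub $t7, $t7, 1 → $t7=4-1=3
cmp $t7, 0  (cmp 3,0)
bne loop: taken
lw $t3, 0($t5) → $t3=M[16]=29
sub $t2, $t2, $t3 → $t2=(-25)-29=-54
add $t5, $t5, 4 → $t5=16+4=20
sub $t7, $t7, 1 → $t7=3-1=2
cmp $t7, 0  (cmp 2,0)
bne loop: taken
lw $t3, 0($t5) → $t3=M[20]=18
sub $t2, $t2, $t3 → $t2=(-54)-18=-72
add $t5, $t5, 4 → $t5=20+4=24
sub $t7, $t7, 1 → $t7=2-1=1
cmp $t7, 0  (cmp 1,0)
bne loop: taken
lw $t3, 0($t5) → $t3=M[24]=-5
sub $t2, $t2, $t3 → $t2=(-72)-(-5)=-67
add $t5, $t5, 4 → $t5=24+4=28
sub $t7, $t7, 1 → $t7=1-1=0
cmp $t7, 0  (cmp 0,0)
bne loop: not taken
sub $t2, $t2, $t3 → $t2=(-67)-(-5)=-62
sw $t2, (0) → M[0]=-62
halt.
Total executed instructions: 49.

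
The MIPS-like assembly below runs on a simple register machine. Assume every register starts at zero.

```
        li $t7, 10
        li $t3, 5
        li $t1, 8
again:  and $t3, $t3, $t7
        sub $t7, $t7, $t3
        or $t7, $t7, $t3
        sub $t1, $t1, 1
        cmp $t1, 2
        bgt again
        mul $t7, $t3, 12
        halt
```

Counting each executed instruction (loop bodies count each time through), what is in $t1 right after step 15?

after li $t7, 10: $t7=10
after li $t3, 5: $t3=5
after li $t1, 8: $t1=8
after and $t3, $t3, $t7: $t3=5&10=0
after sub $t7, $t7, $t3: $t7=10-0=10
after or $t7, $t7, $t3: $t7=10|0=10
after sub $t1, $t1, 1: $t1=8-1=7
cmp $t1, 2  (cmp 7,2)
bgt again: taken
after and $t3, $t3, $t7: $t3=0&10=0
after sub $t7, $t7, $t3: $t7=10-0=10
after or $t7, $t7, $t3: $t7=10|0=10
after sub $t1, $t1, 1: $t1=7-1=6
cmp $t1, 2  (cmp 6,2)
bgt again: taken
After step 15: $t1 = 6.

6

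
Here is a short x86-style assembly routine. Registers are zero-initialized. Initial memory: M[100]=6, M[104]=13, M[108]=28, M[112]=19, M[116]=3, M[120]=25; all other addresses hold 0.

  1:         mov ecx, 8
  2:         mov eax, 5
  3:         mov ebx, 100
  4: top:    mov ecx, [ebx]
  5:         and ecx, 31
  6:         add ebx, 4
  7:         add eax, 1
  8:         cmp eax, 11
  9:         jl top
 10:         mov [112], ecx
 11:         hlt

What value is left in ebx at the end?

124

mov ecx, 8 → ecx=8
mov eax, 5 → eax=5
mov ebx, 100 → ebx=100
mov ecx, [ebx] → ecx=M[100]=6
and ecx, 31 → ecx=6&31=6
add ebx, 4 → ebx=100+4=104
add eax, 1 → eax=5+1=6
cmp eax, 11  (cmp 6,11)
jl top: taken
mov ecx, [ebx] → ecx=M[104]=13
and ecx, 31 → ecx=13&31=13
add ebx, 4 → ebx=104+4=108
add eax, 1 → eax=6+1=7
cmp eax, 11  (cmp 7,11)
jl top: taken
mov ecx, [ebx] → ecx=M[108]=28
and ecx, 31 → ecx=28&31=28
add ebx, 4 → ebx=108+4=112
add eax, 1 → eax=7+1=8
cmp eax, 11  (cmp 8,11)
jl top: taken
mov ecx, [ebx] → ecx=M[112]=19
and ecx, 31 → ecx=19&31=19
add ebx, 4 → ebx=112+4=116
add eax, 1 → eax=8+1=9
cmp eax, 11  (cmp 9,11)
jl top: taken
mov ecx, [ebx] → ecx=M[116]=3
and ecx, 31 → ecx=3&31=3
add ebx, 4 → ebx=116+4=120
add eax, 1 → eax=9+1=10
cmp eax, 11  (cmp 10,11)
jl top: taken
mov ecx, [ebx] → ecx=M[120]=25
and ecx, 31 → ecx=25&31=25
add ebx, 4 → ebx=120+4=124
add eax, 1 → eax=10+1=11
cmp eax, 11  (cmp 11,11)
jl top: not taken
mov [112], ecx → M[112]=25
halt.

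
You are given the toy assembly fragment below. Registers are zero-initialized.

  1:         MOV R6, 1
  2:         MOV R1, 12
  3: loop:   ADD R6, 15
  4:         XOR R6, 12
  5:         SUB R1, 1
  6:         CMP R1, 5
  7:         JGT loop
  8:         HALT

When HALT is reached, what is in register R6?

MOV R6, 1 → R6=1
MOV R1, 12 → R1=12
ADD R6, 15 → R6=1+15=16
XOR R6, 12 → R6=16^12=28
SUB R1, 1 → R1=12-1=11
CMP R1, 5  (cmp 11,5)
JGT loop: taken
ADD R6, 15 → R6=28+15=43
XOR R6, 12 → R6=43^12=39
SUB R1, 1 → R1=11-1=10
CMP R1, 5  (cmp 10,5)
JGT loop: taken
ADD R6, 15 → R6=39+15=54
XOR R6, 12 → R6=54^12=58
SUB R1, 1 → R1=10-1=9
CMP R1, 5  (cmp 9,5)
JGT loop: taken
ADD R6, 15 → R6=58+15=73
XOR R6, 12 → R6=73^12=69
SUB R1, 1 → R1=9-1=8
CMP R1, 5  (cmp 8,5)
JGT loop: taken
ADD R6, 15 → R6=69+15=84
XOR R6, 12 → R6=84^12=88
SUB R1, 1 → R1=8-1=7
CMP R1, 5  (cmp 7,5)
JGT loop: taken
ADD R6, 15 → R6=88+15=103
XOR R6, 12 → R6=103^12=107
SUB R1, 1 → R1=7-1=6
CMP R1, 5  (cmp 6,5)
JGT loop: taken
ADD R6, 15 → R6=107+15=122
XOR R6, 12 → R6=122^12=118
SUB R1, 1 → R1=6-1=5
CMP R1, 5  (cmp 5,5)
JGT loop: not taken
halt.

118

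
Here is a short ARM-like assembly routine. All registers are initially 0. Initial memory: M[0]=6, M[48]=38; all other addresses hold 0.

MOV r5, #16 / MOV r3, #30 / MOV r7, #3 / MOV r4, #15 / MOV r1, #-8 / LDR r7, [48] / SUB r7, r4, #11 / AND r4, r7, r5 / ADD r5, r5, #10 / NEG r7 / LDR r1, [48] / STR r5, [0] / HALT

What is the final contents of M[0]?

after MOV r5, #16: r5=16
after MOV r3, #30: r3=30
after MOV r7, #3: r7=3
after MOV r4, #15: r4=15
after MOV r1, #-8: r1=-8
after LDR r7, [48]: r7=M[48]=38
after SUB r7, r4, #11: r7=15-11=4
after AND r4, r7, r5: r4=4&16=0
after ADD r5, r5, #10: r5=16+10=26
after NEG r7: r7=-(4)=-4
after LDR r1, [48]: r1=M[48]=38
STR r5, [0] → M[0]=26
halt.

26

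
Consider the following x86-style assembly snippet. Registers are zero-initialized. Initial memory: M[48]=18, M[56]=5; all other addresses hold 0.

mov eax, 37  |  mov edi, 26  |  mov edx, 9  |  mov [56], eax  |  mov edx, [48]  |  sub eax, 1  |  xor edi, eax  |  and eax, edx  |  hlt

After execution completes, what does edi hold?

after mov eax, 37: eax=37
after mov edi, 26: edi=26
after mov edx, 9: edx=9
mov [56], eax → M[56]=37
after mov edx, [48]: edx=M[48]=18
after sub eax, 1: eax=37-1=36
after xor edi, eax: edi=26^36=62
after and eax, edx: eax=36&18=0
halt.

62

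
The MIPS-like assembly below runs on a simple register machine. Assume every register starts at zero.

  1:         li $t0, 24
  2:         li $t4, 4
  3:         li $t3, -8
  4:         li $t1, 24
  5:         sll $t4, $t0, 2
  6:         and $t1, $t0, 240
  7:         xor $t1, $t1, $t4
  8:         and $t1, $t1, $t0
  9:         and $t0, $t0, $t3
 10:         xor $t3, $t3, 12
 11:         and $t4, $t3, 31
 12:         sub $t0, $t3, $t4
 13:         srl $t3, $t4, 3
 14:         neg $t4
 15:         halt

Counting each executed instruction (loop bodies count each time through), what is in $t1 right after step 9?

$t0=24
$t4=4
$t3=-8
$t1=24
$t4=24<<2=96
$t1=24&240=16
$t1=16^96=112
$t1=112&24=16
$t0=24&(-8)=24
After step 9: $t1 = 16.

16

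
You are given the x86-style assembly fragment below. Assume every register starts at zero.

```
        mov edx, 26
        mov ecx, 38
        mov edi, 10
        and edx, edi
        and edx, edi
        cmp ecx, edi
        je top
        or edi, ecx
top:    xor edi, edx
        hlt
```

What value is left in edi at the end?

36

after mov edx, 26: edx=26
after mov ecx, 38: ecx=38
after mov edi, 10: edi=10
after and edx, edi: edx=26&10=10
after and edx, edi: edx=10&10=10
cmp ecx, edi  (cmp 38,10)
je top: not taken
after or edi, ecx: edi=10|38=46
after xor edi, edx: edi=46^10=36
halt.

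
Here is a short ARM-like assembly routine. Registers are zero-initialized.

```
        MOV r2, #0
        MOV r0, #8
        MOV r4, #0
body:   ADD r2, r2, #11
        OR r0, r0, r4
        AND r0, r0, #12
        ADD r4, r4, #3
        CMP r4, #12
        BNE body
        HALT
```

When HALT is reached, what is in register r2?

44

after MOV r2, #0: r2=0
after MOV r0, #8: r0=8
after MOV r4, #0: r4=0
after ADD r2, r2, #11: r2=0+11=11
after OR r0, r0, r4: r0=8|0=8
after AND r0, r0, #12: r0=8&12=8
after ADD r4, r4, #3: r4=0+3=3
CMP r4, #12  (cmp 3,12)
BNE body: taken
after ADD r2, r2, #11: r2=11+11=22
after OR r0, r0, r4: r0=8|3=11
after AND r0, r0, #12: r0=11&12=8
after ADD r4, r4, #3: r4=3+3=6
CMP r4, #12  (cmp 6,12)
BNE body: taken
after ADD r2, r2, #11: r2=22+11=33
after OR r0, r0, r4: r0=8|6=14
after AND r0, r0, #12: r0=14&12=12
after ADD r4, r4, #3: r4=6+3=9
CMP r4, #12  (cmp 9,12)
BNE body: taken
after ADD r2, r2, #11: r2=33+11=44
after OR r0, r0, r4: r0=12|9=13
after AND r0, r0, #12: r0=13&12=12
after ADD r4, r4, #3: r4=9+3=12
CMP r4, #12  (cmp 12,12)
BNE body: not taken
halt.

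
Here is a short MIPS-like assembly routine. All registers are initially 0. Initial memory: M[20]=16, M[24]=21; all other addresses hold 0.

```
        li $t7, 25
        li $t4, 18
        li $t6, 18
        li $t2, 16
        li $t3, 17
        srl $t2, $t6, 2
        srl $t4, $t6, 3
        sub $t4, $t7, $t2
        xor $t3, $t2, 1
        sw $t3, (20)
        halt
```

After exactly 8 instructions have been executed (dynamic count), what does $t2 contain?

li $t7, 25 → $t7=25
li $t4, 18 → $t4=18
li $t6, 18 → $t6=18
li $t2, 16 → $t2=16
li $t3, 17 → $t3=17
srl $t2, $t6, 2 → $t2=18>>2=4
srl $t4, $t6, 3 → $t4=18>>3=2
sub $t4, $t7, $t2 → $t4=25-4=21
After step 8: $t2 = 4.

4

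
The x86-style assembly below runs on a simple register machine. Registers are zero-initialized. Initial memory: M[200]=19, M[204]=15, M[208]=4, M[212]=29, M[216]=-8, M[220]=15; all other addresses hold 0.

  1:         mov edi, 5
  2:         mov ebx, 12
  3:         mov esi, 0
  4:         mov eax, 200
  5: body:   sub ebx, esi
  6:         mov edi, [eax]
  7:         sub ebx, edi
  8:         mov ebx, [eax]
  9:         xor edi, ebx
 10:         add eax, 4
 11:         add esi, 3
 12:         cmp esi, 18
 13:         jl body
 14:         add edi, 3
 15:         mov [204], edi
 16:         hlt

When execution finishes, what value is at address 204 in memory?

mov edi, 5 → edi=5
mov ebx, 12 → ebx=12
mov esi, 0 → esi=0
mov eax, 200 → eax=200
sub ebx, esi → ebx=12-0=12
mov edi, [eax] → edi=M[200]=19
sub ebx, edi → ebx=12-19=-7
mov ebx, [eax] → ebx=M[200]=19
xor edi, ebx → edi=19^19=0
add eax, 4 → eax=200+4=204
add esi, 3 → esi=0+3=3
cmp esi, 18  (cmp 3,18)
jl body: taken
sub ebx, esi → ebx=19-3=16
mov edi, [eax] → edi=M[204]=15
sub ebx, edi → ebx=16-15=1
mov ebx, [eax] → ebx=M[204]=15
xor edi, ebx → edi=15^15=0
add eax, 4 → eax=204+4=208
add esi, 3 → esi=3+3=6
cmp esi, 18  (cmp 6,18)
jl body: taken
sub ebx, esi → ebx=15-6=9
mov edi, [eax] → edi=M[208]=4
sub ebx, edi → ebx=9-4=5
mov ebx, [eax] → ebx=M[208]=4
xor edi, ebx → edi=4^4=0
add eax, 4 → eax=208+4=212
add esi, 3 → esi=6+3=9
cmp esi, 18  (cmp 9,18)
jl body: taken
sub ebx, esi → ebx=4-9=-5
mov edi, [eax] → edi=M[212]=29
sub ebx, edi → ebx=(-5)-29=-34
mov ebx, [eax] → ebx=M[212]=29
xor edi, ebx → edi=29^29=0
add eax, 4 → eax=212+4=216
add esi, 3 → esi=9+3=12
cmp esi, 18  (cmp 12,18)
jl body: taken
sub ebx, esi → ebx=29-12=17
mov edi, [eax] → edi=M[216]=-8
sub ebx, edi → ebx=17-(-8)=25
mov ebx, [eax] → ebx=M[216]=-8
xor edi, ebx → edi=(-8)^(-8)=0
add eax, 4 → eax=216+4=220
add esi, 3 → esi=12+3=15
cmp esi, 18  (cmp 15,18)
jl body: taken
sub ebx, esi → ebx=(-8)-15=-23
mov edi, [eax] → edi=M[220]=15
sub ebx, edi → ebx=(-23)-15=-38
mov ebx, [eax] → ebx=M[220]=15
xor edi, ebx → edi=15^15=0
add eax, 4 → eax=220+4=224
add esi, 3 → esi=15+3=18
cmp esi, 18  (cmp 18,18)
jl body: not taken
add edi, 3 → edi=0+3=3
mov [204], edi → M[204]=3
halt.

3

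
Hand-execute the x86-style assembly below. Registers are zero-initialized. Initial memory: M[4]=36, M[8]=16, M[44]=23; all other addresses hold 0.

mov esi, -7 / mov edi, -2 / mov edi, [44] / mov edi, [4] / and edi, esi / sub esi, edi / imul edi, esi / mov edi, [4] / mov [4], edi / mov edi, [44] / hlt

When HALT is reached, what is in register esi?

after mov esi, -7: esi=-7
after mov edi, -2: edi=-2
after mov edi, [44]: edi=M[44]=23
after mov edi, [4]: edi=M[4]=36
after and edi, esi: edi=36&(-7)=32
after sub esi, edi: esi=(-7)-32=-39
after imul edi, esi: edi=32*(-39)=-1248
after mov edi, [4]: edi=M[4]=36
mov [4], edi → M[4]=36
after mov edi, [44]: edi=M[44]=23
halt.

-39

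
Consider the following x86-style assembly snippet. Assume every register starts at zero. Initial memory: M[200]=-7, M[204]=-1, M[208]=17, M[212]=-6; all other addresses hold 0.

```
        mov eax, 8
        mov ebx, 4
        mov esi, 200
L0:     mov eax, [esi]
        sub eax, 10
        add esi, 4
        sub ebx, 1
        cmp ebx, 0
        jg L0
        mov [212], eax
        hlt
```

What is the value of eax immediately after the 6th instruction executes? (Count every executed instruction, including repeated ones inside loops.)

mov eax, 8 → eax=8
mov ebx, 4 → ebx=4
mov esi, 200 → esi=200
mov eax, [esi] → eax=M[200]=-7
sub eax, 10 → eax=(-7)-10=-17
add esi, 4 → esi=200+4=204
After step 6: eax = -17.

-17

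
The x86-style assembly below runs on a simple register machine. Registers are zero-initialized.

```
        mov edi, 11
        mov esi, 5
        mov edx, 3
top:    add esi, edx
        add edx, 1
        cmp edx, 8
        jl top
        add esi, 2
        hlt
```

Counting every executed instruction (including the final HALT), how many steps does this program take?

25

mov edi, 11 → edi=11
mov esi, 5 → esi=5
mov edx, 3 → edx=3
add esi, edx → esi=5+3=8
add edx, 1 → edx=3+1=4
cmp edx, 8  (cmp 4,8)
jl top: taken
add esi, edx → esi=8+4=12
add edx, 1 → edx=4+1=5
cmp edx, 8  (cmp 5,8)
jl top: taken
add esi, edx → esi=12+5=17
add edx, 1 → edx=5+1=6
cmp edx, 8  (cmp 6,8)
jl top: taken
add esi, edx → esi=17+6=23
add edx, 1 → edx=6+1=7
cmp edx, 8  (cmp 7,8)
jl top: taken
add esi, edx → esi=23+7=30
add edx, 1 → edx=7+1=8
cmp edx, 8  (cmp 8,8)
jl top: not taken
add esi, 2 → esi=30+2=32
halt.
Total executed instructions: 25.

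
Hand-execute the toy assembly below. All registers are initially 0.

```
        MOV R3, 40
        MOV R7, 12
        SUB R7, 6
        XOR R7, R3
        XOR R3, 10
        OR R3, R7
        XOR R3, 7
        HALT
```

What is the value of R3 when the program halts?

MOV R3, 40 → R3=40
MOV R7, 12 → R7=12
SUB R7, 6 → R7=12-6=6
XOR R7, R3 → R7=6^40=46
XOR R3, 10 → R3=40^10=34
OR R3, R7 → R3=34|46=46
XOR R3, 7 → R3=46^7=41
halt.

41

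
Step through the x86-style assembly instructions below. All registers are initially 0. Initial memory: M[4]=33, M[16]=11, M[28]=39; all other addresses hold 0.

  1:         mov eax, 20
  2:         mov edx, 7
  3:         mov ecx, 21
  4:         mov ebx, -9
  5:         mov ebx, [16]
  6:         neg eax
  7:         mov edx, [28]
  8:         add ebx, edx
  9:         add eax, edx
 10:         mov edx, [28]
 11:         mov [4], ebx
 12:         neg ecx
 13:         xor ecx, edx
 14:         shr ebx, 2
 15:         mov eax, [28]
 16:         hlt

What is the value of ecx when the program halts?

-52

eax=20
edx=7
ecx=21
ebx=-9
ebx=M[16]=11
eax=-(20)=-20
edx=M[28]=39
ebx=11+39=50
eax=(-20)+39=19
edx=M[28]=39
mov [4], ebx → M[4]=50
ecx=-(21)=-21
ecx=(-21)^39=-52
ebx=50>>2=12
eax=M[28]=39
halt.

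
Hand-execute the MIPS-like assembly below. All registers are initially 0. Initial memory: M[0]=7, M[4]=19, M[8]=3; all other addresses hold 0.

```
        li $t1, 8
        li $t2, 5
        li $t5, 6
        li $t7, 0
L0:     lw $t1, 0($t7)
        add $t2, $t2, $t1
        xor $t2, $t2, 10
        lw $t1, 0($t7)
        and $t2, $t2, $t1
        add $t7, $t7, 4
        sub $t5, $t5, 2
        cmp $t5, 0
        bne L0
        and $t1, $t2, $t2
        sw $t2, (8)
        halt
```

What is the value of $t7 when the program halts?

li $t1, 8 → $t1=8
li $t2, 5 → $t2=5
li $t5, 6 → $t5=6
li $t7, 0 → $t7=0
lw $t1, 0($t7) → $t1=M[0]=7
add $t2, $t2, $t1 → $t2=5+7=12
xor $t2, $t2, 10 → $t2=12^10=6
lw $t1, 0($t7) → $t1=M[0]=7
and $t2, $t2, $t1 → $t2=6&7=6
add $t7, $t7, 4 → $t7=0+4=4
sub $t5, $t5, 2 → $t5=6-2=4
cmp $t5, 0  (cmp 4,0)
bne L0: taken
lw $t1, 0($t7) → $t1=M[4]=19
add $t2, $t2, $t1 → $t2=6+19=25
xor $t2, $t2, 10 → $t2=25^10=19
lw $t1, 0($t7) → $t1=M[4]=19
and $t2, $t2, $t1 → $t2=19&19=19
add $t7, $t7, 4 → $t7=4+4=8
sub $t5, $t5, 2 → $t5=4-2=2
cmp $t5, 0  (cmp 2,0)
bne L0: taken
lw $t1, 0($t7) → $t1=M[8]=3
add $t2, $t2, $t1 → $t2=19+3=22
xor $t2, $t2, 10 → $t2=22^10=28
lw $t1, 0($t7) → $t1=M[8]=3
and $t2, $t2, $t1 → $t2=28&3=0
add $t7, $t7, 4 → $t7=8+4=12
sub $t5, $t5, 2 → $t5=2-2=0
cmp $t5, 0  (cmp 0,0)
bne L0: not taken
and $t1, $t2, $t2 → $t1=0&0=0
sw $t2, (8) → M[8]=0
halt.

12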